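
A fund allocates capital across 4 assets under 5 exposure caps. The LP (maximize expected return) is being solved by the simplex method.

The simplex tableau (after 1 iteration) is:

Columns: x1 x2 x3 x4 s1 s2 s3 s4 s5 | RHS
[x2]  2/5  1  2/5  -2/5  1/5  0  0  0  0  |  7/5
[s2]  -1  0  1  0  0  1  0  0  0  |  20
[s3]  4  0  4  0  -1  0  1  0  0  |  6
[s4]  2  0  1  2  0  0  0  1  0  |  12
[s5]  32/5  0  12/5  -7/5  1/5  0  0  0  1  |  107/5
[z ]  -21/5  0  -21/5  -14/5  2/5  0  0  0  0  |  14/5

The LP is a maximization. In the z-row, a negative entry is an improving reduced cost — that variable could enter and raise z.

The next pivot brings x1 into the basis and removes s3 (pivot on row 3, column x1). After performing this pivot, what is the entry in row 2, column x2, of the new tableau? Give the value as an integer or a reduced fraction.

0

Pivot element is row 3, column x1: 4.
Normalize row 3: new (row 3, x2) = 0/4 = 0.
row 2 ← row 2 − (-1)·(new row 3): 0 − (-1)·0 = 0.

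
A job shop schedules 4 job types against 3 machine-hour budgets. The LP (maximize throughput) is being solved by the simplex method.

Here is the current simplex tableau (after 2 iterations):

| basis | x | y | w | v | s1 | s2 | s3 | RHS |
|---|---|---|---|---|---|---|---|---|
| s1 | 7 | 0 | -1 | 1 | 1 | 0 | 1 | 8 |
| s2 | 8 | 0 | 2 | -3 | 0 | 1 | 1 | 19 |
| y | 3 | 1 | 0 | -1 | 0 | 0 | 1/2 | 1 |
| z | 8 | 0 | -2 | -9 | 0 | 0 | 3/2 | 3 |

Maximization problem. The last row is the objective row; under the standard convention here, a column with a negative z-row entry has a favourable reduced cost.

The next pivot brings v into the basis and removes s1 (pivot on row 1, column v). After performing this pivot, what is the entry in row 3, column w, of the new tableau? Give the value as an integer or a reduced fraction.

-1

Pivot element is row 1, column v: 1.
Normalize row 1: new (row 1, w) = (-1)/1 = -1.
row 3 ← row 3 − (-1)·(new row 1): 0 − (-1)·(-1) = -1.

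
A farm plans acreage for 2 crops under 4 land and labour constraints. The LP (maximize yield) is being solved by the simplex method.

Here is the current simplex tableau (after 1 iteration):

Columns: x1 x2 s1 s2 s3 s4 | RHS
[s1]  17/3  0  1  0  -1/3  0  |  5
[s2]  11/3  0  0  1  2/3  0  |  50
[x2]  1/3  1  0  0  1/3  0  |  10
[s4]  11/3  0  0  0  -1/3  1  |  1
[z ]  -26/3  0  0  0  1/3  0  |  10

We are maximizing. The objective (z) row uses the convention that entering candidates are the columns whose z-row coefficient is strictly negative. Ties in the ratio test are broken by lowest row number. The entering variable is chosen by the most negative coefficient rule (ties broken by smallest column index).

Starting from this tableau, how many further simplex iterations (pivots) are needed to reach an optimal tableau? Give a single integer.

3

pivot: x1 in, s4 out → z = 136/11
pivot: s3 in, s1 out → z = 21
pivot: s4 in, x2 out → z = 45/2
No improving column remains; optimal.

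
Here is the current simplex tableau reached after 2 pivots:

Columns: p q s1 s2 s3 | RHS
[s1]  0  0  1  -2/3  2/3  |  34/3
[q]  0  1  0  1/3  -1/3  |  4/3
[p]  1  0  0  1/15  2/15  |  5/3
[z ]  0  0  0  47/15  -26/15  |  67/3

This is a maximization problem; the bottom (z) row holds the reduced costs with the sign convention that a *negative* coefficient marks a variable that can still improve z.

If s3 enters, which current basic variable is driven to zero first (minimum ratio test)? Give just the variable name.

p

Ratios: row 1 (s1): (34/3)/(2/3) = 17; row 2 (q): entry -1/3 ≤ 0, skip; row 3 (p): (5/3)/(2/15) = 25/2.
Minimum ratio 25/2 is in the p row, so p leaves.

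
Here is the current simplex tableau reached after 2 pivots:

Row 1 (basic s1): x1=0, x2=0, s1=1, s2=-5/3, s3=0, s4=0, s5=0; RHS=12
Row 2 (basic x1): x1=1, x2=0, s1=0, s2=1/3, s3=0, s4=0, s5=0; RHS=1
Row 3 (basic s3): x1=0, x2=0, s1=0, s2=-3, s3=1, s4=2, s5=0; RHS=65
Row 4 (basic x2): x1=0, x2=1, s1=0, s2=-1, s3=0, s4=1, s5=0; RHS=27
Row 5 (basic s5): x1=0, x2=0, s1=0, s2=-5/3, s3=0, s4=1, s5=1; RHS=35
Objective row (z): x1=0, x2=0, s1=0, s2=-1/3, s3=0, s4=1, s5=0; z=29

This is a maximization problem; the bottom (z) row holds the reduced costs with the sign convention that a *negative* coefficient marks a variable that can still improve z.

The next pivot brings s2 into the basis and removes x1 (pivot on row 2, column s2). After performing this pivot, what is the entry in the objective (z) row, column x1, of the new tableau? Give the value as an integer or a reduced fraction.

1

Pivot element is row 2, column s2: 1/3.
Normalize row 2: new (row 2, x1) = 1/(1/3) = 3.
z-row ← z-row − (-1/3)·(new row 2): 0 − (-1/3)·3 = 1.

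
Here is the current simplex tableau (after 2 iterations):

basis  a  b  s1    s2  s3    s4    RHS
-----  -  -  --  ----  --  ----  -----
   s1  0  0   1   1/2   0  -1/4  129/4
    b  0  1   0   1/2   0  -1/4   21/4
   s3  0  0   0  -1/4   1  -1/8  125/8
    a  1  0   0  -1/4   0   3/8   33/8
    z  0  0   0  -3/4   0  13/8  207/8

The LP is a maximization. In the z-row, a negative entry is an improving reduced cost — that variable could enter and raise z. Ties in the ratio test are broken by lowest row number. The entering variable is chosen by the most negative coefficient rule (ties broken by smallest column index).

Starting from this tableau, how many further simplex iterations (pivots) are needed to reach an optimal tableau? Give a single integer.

pivot: s2 in, b out → z = 135/4
No improving column remains; optimal.

1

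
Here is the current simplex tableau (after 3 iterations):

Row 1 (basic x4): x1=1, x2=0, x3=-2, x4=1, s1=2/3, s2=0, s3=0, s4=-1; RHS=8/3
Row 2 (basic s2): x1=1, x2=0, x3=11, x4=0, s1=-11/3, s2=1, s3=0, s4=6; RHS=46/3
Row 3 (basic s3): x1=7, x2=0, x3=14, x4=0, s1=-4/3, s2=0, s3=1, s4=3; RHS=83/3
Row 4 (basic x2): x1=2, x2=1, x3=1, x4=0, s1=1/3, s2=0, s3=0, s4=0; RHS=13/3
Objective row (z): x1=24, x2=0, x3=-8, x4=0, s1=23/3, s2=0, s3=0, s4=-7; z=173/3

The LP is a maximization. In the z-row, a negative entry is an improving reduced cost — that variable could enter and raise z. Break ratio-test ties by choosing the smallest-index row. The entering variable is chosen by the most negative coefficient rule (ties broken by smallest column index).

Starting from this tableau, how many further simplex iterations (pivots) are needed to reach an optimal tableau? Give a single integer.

pivot: x3 in, s2 out → z = 757/11
pivot: s4 in, x3 out → z = 680/9
No improving column remains; optimal.

2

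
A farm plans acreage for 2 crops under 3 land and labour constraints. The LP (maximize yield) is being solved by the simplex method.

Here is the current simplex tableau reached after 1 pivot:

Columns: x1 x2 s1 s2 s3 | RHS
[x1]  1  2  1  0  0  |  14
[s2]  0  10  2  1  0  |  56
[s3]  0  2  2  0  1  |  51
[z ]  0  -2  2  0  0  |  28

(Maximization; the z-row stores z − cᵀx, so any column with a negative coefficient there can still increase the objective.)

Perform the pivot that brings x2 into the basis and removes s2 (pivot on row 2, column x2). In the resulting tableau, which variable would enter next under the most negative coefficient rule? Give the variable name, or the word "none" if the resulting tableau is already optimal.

none

Pivot element 10. New z-row = old z-row − (-2)·(row 2/10).
Updated z-row coefficients: x1: 0, x2: 0, s1: 12/5, s2: 1/5, s3: 0.
No coefficient is strictly negative; the tableau after this pivot is optimal.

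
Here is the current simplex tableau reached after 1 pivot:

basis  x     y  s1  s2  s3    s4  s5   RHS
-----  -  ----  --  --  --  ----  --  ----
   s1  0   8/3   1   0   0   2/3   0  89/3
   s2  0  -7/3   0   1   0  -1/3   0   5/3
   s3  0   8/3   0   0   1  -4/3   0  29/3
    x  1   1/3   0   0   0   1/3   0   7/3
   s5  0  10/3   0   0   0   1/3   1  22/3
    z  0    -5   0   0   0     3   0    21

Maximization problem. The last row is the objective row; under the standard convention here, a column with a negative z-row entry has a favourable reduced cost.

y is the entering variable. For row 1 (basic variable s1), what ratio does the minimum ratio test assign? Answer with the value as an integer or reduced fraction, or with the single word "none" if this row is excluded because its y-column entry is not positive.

Ratio = RHS / (y entry) = (89/3) / (8/3) = 89/8.

89/8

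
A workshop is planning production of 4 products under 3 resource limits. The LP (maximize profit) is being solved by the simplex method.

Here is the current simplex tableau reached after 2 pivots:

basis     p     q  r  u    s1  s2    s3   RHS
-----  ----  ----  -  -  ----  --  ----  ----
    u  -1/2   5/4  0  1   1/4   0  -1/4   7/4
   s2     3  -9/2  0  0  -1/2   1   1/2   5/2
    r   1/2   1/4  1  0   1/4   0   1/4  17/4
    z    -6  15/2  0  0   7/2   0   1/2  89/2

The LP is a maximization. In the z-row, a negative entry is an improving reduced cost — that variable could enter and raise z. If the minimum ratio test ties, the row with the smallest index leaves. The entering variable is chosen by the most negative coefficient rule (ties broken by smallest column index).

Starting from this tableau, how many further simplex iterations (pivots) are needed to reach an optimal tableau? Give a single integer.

2

pivot: p in, s2 out → z = 99/2
pivot: q in, r out → z = 221/4
No improving column remains; optimal.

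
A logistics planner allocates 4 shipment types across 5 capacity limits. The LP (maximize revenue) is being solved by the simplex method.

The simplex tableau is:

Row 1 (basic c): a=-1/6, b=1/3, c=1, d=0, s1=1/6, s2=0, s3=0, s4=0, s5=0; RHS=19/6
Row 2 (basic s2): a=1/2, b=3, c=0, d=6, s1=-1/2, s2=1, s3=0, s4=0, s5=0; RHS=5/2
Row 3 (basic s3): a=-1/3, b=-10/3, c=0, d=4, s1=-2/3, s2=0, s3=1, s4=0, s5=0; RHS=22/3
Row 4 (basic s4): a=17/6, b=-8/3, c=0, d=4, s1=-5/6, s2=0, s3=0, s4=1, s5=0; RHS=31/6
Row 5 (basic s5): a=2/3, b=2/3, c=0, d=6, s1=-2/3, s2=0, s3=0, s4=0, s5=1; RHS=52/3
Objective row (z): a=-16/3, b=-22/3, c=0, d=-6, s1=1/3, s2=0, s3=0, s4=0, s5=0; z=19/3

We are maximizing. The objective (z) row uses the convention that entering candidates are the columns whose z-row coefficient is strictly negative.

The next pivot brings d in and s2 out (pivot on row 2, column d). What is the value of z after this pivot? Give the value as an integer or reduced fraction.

53/6

Minimum ratio for d: (5/2)/6 = 5/12.
z changes by −(z-row coeff of d)·ratio = −(-6)·(5/12) = 5/2.
New z = 19/3 + (5/2) = 53/6.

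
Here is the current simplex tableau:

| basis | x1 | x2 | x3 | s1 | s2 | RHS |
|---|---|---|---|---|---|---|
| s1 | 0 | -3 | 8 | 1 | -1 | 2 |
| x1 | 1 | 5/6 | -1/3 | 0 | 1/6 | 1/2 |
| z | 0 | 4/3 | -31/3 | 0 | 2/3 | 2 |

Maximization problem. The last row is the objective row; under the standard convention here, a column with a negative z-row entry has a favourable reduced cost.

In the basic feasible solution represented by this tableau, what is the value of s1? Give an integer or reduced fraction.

s1 is basic (row 1); its value is the RHS of that row: 2.

2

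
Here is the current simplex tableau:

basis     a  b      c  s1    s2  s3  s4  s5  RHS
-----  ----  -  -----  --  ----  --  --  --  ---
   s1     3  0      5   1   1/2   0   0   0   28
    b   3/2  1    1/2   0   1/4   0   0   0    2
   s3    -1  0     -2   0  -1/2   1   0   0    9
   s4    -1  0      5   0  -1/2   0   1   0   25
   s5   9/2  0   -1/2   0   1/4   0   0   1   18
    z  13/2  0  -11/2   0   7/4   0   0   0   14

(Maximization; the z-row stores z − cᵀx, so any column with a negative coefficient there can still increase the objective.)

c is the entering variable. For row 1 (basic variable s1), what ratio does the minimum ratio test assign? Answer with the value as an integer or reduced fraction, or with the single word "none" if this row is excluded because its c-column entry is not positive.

Ratio = RHS / (c entry) = 28 / 5 = 28/5.

28/5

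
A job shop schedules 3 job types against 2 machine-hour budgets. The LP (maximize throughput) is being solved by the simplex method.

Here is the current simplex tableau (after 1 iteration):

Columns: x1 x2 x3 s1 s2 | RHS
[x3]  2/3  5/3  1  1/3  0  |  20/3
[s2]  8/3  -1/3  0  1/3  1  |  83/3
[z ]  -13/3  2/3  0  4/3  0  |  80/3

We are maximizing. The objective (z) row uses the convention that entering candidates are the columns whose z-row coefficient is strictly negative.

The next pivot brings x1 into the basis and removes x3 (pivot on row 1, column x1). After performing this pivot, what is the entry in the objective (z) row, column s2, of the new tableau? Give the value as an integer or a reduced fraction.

0

Pivot element is row 1, column x1: 2/3.
Normalize row 1: new (row 1, s2) = 0/(2/3) = 0.
z-row ← z-row − (-13/3)·(new row 1): 0 − (-13/3)·0 = 0.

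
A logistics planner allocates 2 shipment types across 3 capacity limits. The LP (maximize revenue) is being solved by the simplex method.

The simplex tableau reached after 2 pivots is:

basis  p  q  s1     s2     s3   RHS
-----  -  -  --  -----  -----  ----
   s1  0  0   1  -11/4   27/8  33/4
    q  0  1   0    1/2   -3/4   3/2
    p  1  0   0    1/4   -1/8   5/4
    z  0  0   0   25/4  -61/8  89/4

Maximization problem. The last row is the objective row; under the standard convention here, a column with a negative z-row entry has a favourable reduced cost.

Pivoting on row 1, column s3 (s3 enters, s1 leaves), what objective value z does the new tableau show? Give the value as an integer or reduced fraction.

368/9

Minimum ratio for s3: (33/4)/(27/8) = 22/9.
z changes by −(z-row coeff of s3)·ratio = −(-61/8)·(22/9) = 671/36.
New z = 89/4 + (671/36) = 368/9.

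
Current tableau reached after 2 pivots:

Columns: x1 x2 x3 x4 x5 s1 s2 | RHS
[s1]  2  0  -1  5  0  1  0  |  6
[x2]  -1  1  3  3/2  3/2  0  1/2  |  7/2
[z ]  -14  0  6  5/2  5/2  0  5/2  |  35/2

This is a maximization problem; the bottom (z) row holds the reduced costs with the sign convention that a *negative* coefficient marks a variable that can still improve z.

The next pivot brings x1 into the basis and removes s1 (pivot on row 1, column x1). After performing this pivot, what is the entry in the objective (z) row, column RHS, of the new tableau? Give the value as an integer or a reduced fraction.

Pivot element is row 1, column x1: 2.
Normalize row 1: new (row 1, RHS) = 6/2 = 3.
z-row ← z-row − (-14)·(new row 1): 35/2 − (-14)·3 = 119/2.

119/2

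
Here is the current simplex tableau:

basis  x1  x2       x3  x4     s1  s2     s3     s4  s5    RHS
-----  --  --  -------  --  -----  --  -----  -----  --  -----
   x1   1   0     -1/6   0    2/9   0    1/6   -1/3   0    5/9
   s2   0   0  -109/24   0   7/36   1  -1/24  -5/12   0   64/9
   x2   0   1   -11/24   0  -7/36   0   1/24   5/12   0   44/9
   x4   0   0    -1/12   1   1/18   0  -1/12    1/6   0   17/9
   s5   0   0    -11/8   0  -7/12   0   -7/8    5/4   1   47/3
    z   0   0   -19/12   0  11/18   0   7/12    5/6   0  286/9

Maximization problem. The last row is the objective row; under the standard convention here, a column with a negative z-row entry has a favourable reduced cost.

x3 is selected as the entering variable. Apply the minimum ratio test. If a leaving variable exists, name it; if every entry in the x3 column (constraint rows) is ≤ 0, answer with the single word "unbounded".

unbounded

x3-column entries: row 1: -1/6, row 2: -109/24, row 3: -11/24, row 4: -1/12, row 5: -11/8. All ≤ 0, so x3 can increase without bound; the LP is unbounded in this direction.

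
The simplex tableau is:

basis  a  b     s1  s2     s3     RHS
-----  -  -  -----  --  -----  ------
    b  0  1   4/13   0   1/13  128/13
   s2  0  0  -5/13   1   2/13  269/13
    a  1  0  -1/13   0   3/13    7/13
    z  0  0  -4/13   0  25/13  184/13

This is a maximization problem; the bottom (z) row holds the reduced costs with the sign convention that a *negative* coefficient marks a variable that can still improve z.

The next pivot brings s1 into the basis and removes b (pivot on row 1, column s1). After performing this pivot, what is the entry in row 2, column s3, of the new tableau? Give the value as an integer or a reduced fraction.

1/4

Pivot element is row 1, column s1: 4/13.
Normalize row 1: new (row 1, s3) = (1/13)/(4/13) = 1/4.
row 2 ← row 2 − (-5/13)·(new row 1): 2/13 − (-5/13)·(1/4) = 1/4.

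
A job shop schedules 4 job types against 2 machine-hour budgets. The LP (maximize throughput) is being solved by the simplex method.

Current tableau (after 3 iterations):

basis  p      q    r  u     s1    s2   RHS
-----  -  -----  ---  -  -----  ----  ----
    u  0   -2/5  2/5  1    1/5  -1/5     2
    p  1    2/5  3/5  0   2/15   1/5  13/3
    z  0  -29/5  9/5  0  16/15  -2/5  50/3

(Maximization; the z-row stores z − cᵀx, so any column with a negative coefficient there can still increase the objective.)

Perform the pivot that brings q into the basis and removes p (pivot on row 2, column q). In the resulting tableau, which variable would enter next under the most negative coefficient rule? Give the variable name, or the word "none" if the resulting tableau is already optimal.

none

Pivot element 2/5. New z-row = old z-row − (-29/5)·(row 2/(2/5)).
Updated z-row coefficients: p: 29/2, q: 0, r: 21/2, u: 0, s1: 3, s2: 5/2.
No coefficient is strictly negative; the tableau after this pivot is optimal.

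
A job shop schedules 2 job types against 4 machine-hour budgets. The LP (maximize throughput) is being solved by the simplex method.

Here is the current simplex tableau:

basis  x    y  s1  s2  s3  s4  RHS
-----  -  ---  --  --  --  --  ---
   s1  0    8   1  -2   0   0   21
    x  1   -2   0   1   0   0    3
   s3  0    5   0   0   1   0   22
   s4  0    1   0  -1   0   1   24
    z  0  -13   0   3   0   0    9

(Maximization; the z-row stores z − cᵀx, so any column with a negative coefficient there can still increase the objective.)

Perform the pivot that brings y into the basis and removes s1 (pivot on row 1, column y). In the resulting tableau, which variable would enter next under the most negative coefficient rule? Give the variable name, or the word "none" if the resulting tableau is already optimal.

Pivot element 8. New z-row = old z-row − (-13)·(row 1/8).
Updated z-row coefficients: x: 0, y: 0, s1: 13/8, s2: -1/4, s3: 0, s4: 0.
The most negative is -1/4 in column s2, so s2 would enter next.

s2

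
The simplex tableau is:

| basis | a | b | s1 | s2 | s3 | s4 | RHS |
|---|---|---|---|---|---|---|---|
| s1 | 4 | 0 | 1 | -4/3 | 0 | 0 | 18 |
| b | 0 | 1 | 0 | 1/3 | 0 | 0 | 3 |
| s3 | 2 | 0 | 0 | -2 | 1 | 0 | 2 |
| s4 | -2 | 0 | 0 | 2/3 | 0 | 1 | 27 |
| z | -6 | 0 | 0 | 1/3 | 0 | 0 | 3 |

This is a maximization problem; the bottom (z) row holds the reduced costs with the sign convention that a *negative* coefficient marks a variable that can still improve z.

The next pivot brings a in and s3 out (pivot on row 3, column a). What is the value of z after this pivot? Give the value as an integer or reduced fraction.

9

Minimum ratio for a: 2/2 = 1.
z changes by −(z-row coeff of a)·ratio = −(-6)·1 = 6.
New z = 3 + 6 = 9.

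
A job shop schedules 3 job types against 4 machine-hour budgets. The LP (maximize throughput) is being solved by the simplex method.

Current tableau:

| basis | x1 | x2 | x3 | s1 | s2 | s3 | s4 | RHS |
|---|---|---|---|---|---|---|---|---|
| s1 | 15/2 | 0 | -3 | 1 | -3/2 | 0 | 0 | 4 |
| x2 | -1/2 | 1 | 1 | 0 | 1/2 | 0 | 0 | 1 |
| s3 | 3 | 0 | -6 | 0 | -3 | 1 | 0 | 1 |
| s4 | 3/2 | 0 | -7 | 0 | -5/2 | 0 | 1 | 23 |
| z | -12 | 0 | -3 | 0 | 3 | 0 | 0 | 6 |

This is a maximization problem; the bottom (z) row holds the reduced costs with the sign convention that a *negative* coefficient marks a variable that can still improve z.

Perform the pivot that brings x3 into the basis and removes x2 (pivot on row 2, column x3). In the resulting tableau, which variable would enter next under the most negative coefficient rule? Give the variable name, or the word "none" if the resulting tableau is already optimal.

Pivot element 1. New z-row = old z-row − (-3)·(row 2/1).
Updated z-row coefficients: x1: -27/2, x2: 3, x3: 0, s1: 0, s2: 9/2, s3: 0, s4: 0.
The most negative is -27/2 in column x1, so x1 would enter next.

x1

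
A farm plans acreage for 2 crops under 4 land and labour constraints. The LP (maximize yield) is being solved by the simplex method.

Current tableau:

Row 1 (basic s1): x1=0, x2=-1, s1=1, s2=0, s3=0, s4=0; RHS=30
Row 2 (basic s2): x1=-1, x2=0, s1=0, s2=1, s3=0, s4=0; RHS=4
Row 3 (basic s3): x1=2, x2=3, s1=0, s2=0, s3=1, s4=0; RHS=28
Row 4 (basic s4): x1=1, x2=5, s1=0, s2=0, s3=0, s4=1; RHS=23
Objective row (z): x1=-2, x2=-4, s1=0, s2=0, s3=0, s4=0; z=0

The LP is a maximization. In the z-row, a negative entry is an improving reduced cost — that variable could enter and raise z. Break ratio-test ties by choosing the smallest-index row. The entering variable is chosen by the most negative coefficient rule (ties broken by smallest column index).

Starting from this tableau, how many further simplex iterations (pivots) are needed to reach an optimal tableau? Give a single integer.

pivot: x2 in, s4 out → z = 92/5
pivot: x1 in, s3 out → z = 214/7
No improving column remains; optimal.

2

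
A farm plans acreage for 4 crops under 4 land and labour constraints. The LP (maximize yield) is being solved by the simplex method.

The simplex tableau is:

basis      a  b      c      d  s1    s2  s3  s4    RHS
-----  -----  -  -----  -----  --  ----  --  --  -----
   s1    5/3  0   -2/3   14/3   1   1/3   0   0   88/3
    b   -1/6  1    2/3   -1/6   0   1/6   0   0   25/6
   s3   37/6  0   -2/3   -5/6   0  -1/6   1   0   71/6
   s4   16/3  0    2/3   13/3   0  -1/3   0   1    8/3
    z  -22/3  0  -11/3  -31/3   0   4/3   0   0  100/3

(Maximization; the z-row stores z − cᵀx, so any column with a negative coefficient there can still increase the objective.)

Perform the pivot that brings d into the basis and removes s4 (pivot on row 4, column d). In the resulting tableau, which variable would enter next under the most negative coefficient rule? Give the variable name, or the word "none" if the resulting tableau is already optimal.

Pivot element 13/3. New z-row = old z-row − (-31/3)·(row 4/(13/3)).
Updated z-row coefficients: a: 70/13, b: 0, c: -27/13, d: 0, s1: 0, s2: 7/13, s3: 0, s4: 31/13.
The most negative is -27/13 in column c, so c would enter next.

c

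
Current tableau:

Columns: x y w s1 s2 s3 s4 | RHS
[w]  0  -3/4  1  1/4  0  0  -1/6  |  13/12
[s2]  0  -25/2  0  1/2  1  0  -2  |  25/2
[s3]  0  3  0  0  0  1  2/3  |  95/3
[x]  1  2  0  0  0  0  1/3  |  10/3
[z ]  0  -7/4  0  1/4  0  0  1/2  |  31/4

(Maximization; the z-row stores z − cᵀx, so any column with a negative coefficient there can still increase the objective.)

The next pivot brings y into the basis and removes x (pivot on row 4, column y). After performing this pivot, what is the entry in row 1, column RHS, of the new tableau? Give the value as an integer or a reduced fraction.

7/3

Pivot element is row 4, column y: 2.
Normalize row 4: new (row 4, RHS) = (10/3)/2 = 5/3.
row 1 ← row 1 − (-3/4)·(new row 4): 13/12 − (-3/4)·(5/3) = 7/3.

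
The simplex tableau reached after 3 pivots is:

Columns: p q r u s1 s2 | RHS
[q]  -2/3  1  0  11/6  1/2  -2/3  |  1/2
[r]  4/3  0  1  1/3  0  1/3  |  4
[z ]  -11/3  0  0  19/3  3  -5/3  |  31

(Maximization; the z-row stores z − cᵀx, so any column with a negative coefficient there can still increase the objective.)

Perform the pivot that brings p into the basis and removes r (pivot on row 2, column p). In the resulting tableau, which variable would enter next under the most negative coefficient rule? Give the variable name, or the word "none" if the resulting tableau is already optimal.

s2

Pivot element 4/3. New z-row = old z-row − (-11/3)·(row 2/(4/3)).
Updated z-row coefficients: p: 0, q: 0, r: 11/4, u: 29/4, s1: 3, s2: -3/4.
The most negative is -3/4 in column s2, so s2 would enter next.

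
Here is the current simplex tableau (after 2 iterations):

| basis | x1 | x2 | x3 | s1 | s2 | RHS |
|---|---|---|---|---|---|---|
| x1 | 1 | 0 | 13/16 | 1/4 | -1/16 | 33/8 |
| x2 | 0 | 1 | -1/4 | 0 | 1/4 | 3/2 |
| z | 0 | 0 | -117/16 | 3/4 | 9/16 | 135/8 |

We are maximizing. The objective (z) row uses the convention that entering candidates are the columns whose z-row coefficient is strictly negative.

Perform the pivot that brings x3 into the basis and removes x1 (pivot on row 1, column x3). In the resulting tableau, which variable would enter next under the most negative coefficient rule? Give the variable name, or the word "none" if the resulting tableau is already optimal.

Pivot element 13/16. New z-row = old z-row − (-117/16)·(row 1/(13/16)).
Updated z-row coefficients: x1: 9, x2: 0, x3: 0, s1: 3, s2: 0.
No coefficient is strictly negative; the tableau after this pivot is optimal.

none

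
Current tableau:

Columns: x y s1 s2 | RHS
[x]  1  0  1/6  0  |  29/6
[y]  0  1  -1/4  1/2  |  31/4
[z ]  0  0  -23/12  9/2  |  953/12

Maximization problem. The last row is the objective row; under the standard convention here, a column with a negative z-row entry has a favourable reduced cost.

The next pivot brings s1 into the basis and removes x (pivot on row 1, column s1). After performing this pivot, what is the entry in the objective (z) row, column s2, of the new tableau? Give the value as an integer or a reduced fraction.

9/2

Pivot element is row 1, column s1: 1/6.
Normalize row 1: new (row 1, s2) = 0/(1/6) = 0.
z-row ← z-row − (-23/12)·(new row 1): 9/2 − (-23/12)·0 = 9/2.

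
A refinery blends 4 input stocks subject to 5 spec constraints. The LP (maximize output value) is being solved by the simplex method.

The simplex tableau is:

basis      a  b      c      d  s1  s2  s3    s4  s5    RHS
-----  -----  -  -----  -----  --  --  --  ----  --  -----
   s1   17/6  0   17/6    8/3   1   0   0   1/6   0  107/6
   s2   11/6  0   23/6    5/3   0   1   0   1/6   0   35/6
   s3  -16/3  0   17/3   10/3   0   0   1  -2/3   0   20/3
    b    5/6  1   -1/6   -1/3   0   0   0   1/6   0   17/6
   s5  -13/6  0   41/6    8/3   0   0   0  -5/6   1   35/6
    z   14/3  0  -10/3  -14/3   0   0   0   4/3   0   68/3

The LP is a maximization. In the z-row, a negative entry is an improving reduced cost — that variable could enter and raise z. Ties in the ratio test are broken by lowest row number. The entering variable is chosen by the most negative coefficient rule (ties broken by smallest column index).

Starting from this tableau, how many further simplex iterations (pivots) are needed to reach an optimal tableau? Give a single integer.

pivot: d in, s3 out → z = 32
pivot: a in, s5 out → z = 98/3
No improving column remains; optimal.

2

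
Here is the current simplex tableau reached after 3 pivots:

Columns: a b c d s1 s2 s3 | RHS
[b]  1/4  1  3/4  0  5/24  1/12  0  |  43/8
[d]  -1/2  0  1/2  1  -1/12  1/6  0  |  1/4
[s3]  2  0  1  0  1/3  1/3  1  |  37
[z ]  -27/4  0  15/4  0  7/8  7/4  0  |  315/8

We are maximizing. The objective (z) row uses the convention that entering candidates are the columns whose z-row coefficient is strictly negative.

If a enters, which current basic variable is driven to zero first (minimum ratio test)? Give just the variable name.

Ratios: row 1 (b): (43/8)/(1/4) = 43/2; row 2 (d): entry -1/2 ≤ 0, skip; row 3 (s3): 37/2 = 37/2.
Minimum ratio 37/2 is in the s3 row, so s3 leaves.

s3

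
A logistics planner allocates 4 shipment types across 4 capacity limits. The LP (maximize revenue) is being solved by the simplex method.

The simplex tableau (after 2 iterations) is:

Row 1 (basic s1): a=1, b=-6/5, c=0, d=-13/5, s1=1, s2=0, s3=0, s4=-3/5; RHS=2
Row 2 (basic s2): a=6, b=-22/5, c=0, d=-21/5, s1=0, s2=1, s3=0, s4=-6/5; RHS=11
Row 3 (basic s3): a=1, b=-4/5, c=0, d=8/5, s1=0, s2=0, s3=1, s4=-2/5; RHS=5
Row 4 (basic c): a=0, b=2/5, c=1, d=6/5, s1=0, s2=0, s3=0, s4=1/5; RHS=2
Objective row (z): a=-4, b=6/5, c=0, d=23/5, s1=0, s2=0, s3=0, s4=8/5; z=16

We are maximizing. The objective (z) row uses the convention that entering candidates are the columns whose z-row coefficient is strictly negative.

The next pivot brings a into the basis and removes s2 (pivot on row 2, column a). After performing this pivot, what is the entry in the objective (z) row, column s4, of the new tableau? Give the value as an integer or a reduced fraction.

Pivot element is row 2, column a: 6.
Normalize row 2: new (row 2, s4) = (-6/5)/6 = -1/5.
z-row ← z-row − (-4)·(new row 2): 8/5 − (-4)·(-1/5) = 4/5.

4/5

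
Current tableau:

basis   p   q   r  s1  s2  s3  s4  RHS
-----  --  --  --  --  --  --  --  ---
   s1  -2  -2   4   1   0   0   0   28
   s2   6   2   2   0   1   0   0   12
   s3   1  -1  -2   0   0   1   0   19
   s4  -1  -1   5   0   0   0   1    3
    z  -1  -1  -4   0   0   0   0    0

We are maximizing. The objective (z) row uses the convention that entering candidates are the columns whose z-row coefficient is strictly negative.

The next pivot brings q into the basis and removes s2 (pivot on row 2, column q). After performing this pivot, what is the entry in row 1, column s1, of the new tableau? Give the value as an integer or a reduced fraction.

Pivot element is row 2, column q: 2.
Normalize row 2: new (row 2, s1) = 0/2 = 0.
row 1 ← row 1 − (-2)·(new row 2): 1 − (-2)·0 = 1.

1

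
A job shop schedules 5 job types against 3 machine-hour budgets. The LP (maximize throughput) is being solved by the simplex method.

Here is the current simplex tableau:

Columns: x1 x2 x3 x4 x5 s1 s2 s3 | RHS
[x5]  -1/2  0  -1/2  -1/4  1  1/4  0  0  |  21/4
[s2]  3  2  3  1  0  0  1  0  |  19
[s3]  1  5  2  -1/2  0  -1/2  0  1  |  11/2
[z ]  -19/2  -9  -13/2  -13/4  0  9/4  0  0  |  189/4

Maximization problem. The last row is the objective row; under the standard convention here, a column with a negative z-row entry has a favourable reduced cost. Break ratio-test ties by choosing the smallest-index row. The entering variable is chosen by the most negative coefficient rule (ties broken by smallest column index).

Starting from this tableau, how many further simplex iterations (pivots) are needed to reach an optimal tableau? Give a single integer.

3

pivot: x1 in, s3 out → z = 199/2
pivot: x4 in, s2 out → z = 215/2
pivot: x2 in, x1 out → z = 461/4
No improving column remains; optimal.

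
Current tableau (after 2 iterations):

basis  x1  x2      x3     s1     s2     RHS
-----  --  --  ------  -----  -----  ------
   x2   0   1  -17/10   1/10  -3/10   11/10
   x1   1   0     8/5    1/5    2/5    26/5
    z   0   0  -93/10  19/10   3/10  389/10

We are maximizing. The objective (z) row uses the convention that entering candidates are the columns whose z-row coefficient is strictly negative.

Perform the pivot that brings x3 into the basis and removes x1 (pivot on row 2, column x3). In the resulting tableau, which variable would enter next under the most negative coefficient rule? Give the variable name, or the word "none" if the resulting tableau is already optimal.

none

Pivot element 8/5. New z-row = old z-row − (-93/10)·(row 2/(8/5)).
Updated z-row coefficients: x1: 93/16, x2: 0, x3: 0, s1: 49/16, s2: 21/8.
No coefficient is strictly negative; the tableau after this pivot is optimal.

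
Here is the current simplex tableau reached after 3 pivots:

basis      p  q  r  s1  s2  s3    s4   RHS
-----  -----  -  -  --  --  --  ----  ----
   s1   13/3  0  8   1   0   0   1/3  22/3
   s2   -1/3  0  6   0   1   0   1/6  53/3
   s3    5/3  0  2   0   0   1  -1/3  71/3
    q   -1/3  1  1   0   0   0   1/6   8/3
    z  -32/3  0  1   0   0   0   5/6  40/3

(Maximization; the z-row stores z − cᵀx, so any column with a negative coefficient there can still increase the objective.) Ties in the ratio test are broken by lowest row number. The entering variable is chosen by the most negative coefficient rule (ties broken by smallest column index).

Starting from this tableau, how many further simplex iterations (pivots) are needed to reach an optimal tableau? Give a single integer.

1

pivot: p in, s1 out → z = 408/13
No improving column remains; optimal.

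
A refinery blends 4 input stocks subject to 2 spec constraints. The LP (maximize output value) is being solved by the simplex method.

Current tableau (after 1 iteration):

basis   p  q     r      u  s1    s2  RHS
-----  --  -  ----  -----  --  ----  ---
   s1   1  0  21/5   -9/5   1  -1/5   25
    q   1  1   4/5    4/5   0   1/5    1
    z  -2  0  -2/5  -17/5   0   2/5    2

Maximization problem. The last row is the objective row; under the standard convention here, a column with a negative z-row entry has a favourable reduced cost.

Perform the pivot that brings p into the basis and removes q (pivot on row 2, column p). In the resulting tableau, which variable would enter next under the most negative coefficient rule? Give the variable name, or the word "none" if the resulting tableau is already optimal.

Pivot element 1. New z-row = old z-row − (-2)·(row 2/1).
Updated z-row coefficients: p: 0, q: 2, r: 6/5, u: -9/5, s1: 0, s2: 4/5.
The most negative is -9/5 in column u, so u would enter next.

u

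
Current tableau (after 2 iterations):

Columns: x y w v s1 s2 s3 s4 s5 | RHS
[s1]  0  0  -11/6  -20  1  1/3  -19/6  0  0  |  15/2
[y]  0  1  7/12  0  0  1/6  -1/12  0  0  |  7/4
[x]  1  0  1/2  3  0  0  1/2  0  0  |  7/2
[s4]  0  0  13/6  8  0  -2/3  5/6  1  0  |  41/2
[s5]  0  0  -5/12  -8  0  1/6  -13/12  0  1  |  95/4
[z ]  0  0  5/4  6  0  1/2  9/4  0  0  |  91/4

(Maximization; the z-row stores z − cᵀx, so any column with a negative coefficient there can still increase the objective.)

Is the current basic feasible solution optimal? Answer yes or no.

yes

No objective-row coefficient is strictly negative, so no entering variable exists; the tableau is optimal.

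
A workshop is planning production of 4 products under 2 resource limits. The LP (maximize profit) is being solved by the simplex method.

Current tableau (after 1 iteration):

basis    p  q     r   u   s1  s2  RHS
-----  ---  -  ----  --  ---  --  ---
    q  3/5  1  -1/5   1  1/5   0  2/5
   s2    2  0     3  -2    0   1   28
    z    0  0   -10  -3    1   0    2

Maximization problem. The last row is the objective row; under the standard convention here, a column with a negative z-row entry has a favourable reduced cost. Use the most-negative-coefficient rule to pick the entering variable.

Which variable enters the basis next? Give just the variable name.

r

Objective-row coefficients: p: 0, q: 0, r: -10, u: -3, s1: 1, s2: 0.
The most negative is -10 in column r, so r enters.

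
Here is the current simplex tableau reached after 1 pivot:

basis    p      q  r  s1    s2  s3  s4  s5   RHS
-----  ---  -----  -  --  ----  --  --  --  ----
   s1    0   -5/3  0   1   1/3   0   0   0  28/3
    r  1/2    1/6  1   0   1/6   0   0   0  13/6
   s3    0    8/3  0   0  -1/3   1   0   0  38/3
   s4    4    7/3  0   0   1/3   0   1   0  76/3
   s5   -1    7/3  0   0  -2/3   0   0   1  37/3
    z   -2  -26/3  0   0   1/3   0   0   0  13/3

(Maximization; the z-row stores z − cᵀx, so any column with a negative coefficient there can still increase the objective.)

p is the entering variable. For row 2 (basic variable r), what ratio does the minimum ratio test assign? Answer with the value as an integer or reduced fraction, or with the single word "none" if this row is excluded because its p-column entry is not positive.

Ratio = RHS / (p entry) = (13/6) / (1/2) = 13/3.

13/3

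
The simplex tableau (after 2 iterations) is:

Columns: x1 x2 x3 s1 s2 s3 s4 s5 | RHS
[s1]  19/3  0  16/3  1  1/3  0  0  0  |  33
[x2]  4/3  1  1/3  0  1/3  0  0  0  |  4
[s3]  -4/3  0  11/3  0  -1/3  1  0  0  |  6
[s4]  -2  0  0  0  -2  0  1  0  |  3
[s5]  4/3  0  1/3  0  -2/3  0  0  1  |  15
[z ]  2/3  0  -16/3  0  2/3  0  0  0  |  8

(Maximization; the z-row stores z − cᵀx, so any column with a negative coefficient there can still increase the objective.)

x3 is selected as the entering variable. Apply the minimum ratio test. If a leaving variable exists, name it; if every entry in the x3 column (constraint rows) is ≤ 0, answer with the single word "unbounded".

s3

Ratios: row 1 (s1): 33/(16/3) = 99/16; row 2 (x2): 4/(1/3) = 12; row 3 (s3): 6/(11/3) = 18/11; row 4 (s4): entry 0 ≤ 0, skip; row 5 (s5): 15/(1/3) = 45.
Minimum ratio is in the s3 row, so s3 leaves.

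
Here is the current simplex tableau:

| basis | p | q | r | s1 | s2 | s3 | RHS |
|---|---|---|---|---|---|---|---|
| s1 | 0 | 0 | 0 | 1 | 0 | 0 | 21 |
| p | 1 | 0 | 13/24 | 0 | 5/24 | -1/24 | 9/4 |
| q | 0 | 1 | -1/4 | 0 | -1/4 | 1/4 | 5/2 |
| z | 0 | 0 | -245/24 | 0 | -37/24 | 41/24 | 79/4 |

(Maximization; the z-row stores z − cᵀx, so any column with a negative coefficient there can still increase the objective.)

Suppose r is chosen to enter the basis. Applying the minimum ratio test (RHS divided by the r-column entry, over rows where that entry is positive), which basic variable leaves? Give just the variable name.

Ratios: row 1 (s1): entry 0 ≤ 0, skip; row 2 (p): (9/4)/(13/24) = 54/13; row 3 (q): entry -1/4 ≤ 0, skip.
Minimum ratio 54/13 is in the p row, so p leaves.

p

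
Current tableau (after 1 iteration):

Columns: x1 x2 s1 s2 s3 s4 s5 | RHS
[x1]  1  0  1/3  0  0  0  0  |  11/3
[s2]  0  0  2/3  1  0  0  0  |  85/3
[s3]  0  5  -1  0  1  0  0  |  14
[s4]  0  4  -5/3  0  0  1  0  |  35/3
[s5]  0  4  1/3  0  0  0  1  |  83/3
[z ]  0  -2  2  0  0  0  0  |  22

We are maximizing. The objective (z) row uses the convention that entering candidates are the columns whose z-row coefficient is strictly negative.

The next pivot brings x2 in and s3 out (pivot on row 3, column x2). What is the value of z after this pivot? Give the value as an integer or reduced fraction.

138/5

Minimum ratio for x2: 14/5 = 14/5.
z changes by −(z-row coeff of x2)·ratio = −(-2)·(14/5) = 28/5.
New z = 22 + (28/5) = 138/5.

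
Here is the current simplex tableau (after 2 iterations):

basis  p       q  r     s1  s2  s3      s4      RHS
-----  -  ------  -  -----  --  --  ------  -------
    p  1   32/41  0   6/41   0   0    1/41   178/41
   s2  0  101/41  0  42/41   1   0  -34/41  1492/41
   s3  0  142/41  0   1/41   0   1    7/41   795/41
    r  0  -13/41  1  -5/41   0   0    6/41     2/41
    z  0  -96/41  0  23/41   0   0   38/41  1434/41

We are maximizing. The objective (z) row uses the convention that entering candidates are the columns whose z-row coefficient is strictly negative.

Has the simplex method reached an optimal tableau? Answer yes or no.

no

Column q has objective-row coefficient -96/41, which is negative; an improving pivot exists, so not yet optimal.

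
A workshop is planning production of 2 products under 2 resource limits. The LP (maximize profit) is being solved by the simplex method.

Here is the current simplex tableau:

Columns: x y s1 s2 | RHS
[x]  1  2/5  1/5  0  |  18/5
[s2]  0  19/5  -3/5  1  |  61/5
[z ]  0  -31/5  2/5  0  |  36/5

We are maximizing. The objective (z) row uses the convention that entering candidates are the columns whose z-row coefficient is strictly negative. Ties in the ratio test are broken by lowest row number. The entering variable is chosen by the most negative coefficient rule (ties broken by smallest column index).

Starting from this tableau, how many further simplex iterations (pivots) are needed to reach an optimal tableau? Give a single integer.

2

pivot: y in, s2 out → z = 515/19
pivot: s1 in, x out → z = 161/5
No improving column remains; optimal.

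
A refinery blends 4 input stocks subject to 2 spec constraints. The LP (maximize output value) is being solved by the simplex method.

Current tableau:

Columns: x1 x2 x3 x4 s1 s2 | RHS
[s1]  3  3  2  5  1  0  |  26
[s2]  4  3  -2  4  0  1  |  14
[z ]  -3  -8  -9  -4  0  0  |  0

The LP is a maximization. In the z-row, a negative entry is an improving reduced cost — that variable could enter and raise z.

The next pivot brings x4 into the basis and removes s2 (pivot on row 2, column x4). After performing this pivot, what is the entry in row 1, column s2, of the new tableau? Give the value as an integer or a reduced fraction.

-5/4

Pivot element is row 2, column x4: 4.
Normalize row 2: new (row 2, s2) = 1/4 = 1/4.
row 1 ← row 1 − 5·(new row 2): 0 − 5·(1/4) = -5/4.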